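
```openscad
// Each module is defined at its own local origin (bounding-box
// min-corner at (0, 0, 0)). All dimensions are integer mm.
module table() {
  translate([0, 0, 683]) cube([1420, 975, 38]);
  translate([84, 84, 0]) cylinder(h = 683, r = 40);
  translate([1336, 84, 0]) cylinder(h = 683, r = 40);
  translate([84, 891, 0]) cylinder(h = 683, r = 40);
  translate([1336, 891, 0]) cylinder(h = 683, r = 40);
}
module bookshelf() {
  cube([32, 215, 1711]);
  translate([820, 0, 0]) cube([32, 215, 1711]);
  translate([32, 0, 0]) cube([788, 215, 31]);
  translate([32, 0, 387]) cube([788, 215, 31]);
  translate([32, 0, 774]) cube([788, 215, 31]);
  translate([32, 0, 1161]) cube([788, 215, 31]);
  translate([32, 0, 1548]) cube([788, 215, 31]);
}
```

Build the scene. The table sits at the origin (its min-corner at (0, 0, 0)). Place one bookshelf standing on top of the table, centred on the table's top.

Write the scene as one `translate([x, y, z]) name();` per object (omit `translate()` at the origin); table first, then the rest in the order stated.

table();
translate([284, 380, 721]) bookshelf();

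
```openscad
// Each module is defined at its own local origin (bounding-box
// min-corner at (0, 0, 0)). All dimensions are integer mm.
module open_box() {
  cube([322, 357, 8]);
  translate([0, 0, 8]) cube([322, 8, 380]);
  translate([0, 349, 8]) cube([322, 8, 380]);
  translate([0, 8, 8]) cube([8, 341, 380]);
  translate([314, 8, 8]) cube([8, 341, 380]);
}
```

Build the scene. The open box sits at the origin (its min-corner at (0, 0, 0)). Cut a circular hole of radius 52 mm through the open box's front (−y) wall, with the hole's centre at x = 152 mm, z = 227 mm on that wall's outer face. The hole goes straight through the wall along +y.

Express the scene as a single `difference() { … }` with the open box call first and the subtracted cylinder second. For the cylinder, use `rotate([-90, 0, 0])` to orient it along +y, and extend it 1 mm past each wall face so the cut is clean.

difference() {
  open_box();
  translate([152, -1, 227]) rotate([-90, 0, 0]) cylinder(h = 10, r = 52);
}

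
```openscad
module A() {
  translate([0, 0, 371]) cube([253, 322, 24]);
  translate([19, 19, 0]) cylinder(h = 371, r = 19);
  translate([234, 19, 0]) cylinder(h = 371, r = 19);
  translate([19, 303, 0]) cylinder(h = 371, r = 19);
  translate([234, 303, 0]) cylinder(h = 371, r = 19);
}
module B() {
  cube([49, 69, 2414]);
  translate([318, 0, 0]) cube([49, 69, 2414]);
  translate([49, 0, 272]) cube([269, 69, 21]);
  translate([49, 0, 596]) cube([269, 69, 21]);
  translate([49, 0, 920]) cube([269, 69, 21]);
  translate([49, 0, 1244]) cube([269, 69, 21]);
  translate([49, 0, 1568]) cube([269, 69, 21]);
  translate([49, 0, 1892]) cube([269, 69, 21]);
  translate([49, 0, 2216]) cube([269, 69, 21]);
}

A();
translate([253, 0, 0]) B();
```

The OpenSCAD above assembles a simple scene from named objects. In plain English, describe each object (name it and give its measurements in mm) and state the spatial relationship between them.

A is a four-legged stool. The seat is a 253×322×24 mm slab whose top surface is at z = 395 mm; four round legs, each 38 mm in diameter, run from the floor (z = 0) to the underside of the seat, each leg's axis is inset half a diameter from the nearest pair of seat edges (so the leg's bounding box is flush with the corner).

B is a wooden ladder with two side rails of 49×69 mm section and 2414 mm height, set 367 mm apart overall. Between them run 7 rectangular rungs (69 mm deep, 21 mm thick), front faces flush with the rails' −y face. The bottom of the first rung is 272 mm above the floor and each subsequent rung is 324 mm higher than the one below.

The ladder is against the stool's +x side, with their −y faces flush.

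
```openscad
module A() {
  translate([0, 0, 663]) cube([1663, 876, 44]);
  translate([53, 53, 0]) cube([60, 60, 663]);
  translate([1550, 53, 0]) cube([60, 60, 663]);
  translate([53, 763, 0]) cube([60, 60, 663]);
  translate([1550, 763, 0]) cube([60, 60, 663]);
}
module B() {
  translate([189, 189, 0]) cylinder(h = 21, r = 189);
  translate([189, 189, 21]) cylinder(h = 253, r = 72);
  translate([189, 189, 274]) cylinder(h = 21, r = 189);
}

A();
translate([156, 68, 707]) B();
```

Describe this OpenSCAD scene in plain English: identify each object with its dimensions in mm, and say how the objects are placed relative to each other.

A is a table with a 1663×876 mm rectangular top, 44 mm thick, top surface at z = 707 mm, supported by four 60×60 mm square legs, each inset 53 mm from the nearest pair of top edges, running from the floor.

B is a spool: two coaxial disc flanges of radius 189 mm and thickness 21 mm, joined by a core cylinder of radius 72 mm and height 253 mm. The lower flange rests on z = 0 and the three cylinders share a vertical axis.

The spool is on top of the table.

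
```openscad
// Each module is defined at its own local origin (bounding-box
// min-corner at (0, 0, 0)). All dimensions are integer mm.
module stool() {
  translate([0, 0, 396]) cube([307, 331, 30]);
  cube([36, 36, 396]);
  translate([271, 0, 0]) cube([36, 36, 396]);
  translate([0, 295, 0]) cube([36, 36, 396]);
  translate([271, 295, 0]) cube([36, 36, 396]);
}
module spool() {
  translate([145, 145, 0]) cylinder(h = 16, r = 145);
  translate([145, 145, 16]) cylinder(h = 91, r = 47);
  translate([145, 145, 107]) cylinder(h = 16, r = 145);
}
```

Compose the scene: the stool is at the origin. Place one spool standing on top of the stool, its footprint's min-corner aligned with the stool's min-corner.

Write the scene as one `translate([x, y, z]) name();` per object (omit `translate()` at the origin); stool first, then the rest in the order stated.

stool();
translate([0, 0, 426]) spool();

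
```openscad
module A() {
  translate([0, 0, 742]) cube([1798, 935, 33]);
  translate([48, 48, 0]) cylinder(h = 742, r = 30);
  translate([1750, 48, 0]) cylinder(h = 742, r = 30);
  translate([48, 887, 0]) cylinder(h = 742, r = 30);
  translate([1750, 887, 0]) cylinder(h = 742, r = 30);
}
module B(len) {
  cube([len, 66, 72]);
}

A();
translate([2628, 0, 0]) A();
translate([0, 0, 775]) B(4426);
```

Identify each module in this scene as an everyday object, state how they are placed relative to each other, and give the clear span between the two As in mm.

A is a table. B is a beam. A beam spans the tops of two tables. The clear span between the two tables is 830 mm.

Second table starts at x = 2628; first ends at x = 1798; clear span = 2628 − 1798 = 830 mm.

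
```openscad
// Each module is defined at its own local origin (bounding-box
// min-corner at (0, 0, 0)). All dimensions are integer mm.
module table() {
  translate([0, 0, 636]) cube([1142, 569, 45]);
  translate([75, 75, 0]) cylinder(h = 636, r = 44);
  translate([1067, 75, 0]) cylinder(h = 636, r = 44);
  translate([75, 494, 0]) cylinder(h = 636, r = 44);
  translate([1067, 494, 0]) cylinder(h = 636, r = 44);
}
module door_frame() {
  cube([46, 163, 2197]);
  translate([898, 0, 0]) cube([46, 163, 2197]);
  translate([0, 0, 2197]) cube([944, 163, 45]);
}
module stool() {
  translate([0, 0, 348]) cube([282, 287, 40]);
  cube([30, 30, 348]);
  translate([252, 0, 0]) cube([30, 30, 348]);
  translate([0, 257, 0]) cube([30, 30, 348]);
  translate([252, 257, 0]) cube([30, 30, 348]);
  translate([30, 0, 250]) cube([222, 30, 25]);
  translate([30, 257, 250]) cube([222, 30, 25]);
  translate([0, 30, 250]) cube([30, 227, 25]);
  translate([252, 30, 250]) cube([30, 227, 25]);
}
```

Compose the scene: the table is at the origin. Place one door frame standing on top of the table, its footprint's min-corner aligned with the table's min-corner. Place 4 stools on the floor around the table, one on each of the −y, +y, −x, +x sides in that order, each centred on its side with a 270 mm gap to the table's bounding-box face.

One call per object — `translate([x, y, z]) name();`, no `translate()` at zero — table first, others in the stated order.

table();
translate([0, 0, 681]) door_frame();
translate([430, -557, 0]) stool();
translate([430, 839, 0]) stool();
translate([-552, 141, 0]) stool();
translate([1412, 141, 0]) stool();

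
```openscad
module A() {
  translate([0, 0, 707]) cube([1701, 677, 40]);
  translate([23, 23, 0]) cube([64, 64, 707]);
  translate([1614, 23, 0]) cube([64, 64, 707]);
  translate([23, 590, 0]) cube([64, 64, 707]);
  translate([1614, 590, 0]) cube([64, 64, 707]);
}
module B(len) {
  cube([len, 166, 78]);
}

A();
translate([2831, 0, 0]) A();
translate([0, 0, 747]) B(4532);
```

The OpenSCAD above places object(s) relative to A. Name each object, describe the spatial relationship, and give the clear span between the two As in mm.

A is a table. B is a beam. A beam spans the tops of two tables. The clear span between the two tables is 1130 mm.

Second table starts at x = 2831; first ends at x = 1701; clear span = 2831 − 1701 = 1130 mm.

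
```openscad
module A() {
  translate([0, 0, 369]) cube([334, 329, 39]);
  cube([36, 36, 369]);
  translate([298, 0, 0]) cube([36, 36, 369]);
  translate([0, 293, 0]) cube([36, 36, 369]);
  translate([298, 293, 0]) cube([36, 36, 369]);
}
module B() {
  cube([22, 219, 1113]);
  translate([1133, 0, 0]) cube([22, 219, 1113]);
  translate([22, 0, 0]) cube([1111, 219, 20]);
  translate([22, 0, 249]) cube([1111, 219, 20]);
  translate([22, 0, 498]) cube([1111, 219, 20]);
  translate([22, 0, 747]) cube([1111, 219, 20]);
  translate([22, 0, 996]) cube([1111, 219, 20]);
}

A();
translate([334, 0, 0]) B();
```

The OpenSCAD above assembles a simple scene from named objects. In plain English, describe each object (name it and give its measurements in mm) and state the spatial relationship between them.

A is a four-legged stool. The seat is a 334×329×39 mm slab whose top surface is at z = 408 mm; four square legs, each 36×36 mm in cross-section, run from the floor (z = 0) to the underside of the seat, each flush with a corner of the seat.

B is an open bookshelf. Two side panels, each 22 mm thick, 219 mm deep and 1113 mm tall, stand 1155 mm apart (outside-to-outside). Between them sit 5 shelves, each 20 mm thick and 219 mm deep, spanning the full gap between the sides. The bottom shelf rests on the floor (its underside at z = 0) and the clear gap between one shelf's top and the next shelf's underside is 229 mm.

The bookshelf is against the stool's +x side, with their −y faces flush.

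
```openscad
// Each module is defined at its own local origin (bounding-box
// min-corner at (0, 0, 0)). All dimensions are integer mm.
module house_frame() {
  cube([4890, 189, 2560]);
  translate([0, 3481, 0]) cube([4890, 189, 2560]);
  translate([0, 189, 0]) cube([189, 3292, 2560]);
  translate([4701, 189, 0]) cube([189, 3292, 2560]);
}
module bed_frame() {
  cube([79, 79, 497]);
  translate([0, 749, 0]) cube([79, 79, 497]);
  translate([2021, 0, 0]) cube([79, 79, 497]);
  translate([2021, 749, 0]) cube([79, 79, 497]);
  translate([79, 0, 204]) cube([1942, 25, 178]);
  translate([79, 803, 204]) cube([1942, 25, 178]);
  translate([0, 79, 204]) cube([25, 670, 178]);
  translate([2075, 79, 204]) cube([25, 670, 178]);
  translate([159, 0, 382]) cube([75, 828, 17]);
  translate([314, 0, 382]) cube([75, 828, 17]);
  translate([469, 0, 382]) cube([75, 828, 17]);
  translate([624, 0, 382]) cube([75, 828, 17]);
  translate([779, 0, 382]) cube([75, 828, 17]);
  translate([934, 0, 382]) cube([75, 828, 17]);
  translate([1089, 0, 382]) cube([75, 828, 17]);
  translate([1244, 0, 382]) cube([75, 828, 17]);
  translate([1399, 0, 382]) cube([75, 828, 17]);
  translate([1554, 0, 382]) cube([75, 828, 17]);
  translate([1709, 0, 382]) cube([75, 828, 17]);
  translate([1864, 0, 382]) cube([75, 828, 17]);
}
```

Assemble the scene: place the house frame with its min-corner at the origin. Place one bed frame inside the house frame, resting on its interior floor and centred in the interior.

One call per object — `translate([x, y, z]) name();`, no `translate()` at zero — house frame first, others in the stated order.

house_frame();
translate([1395, 1421, 0]) bed_frame();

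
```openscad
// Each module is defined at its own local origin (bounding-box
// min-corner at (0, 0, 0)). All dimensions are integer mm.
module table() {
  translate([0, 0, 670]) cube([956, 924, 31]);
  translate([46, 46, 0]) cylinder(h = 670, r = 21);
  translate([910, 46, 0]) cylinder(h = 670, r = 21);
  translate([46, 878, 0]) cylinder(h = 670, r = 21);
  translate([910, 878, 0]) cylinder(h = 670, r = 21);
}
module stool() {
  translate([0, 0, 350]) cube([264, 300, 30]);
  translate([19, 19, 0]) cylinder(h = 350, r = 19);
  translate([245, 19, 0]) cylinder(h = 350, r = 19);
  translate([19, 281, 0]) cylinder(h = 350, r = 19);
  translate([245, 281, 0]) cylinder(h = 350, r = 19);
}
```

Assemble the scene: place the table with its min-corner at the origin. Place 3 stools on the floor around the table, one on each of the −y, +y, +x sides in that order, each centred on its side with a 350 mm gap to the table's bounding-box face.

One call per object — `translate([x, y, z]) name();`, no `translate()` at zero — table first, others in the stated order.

table();
translate([346, -650, 0]) stool();
translate([346, 1274, 0]) stool();
translate([1306, 312, 0]) stool();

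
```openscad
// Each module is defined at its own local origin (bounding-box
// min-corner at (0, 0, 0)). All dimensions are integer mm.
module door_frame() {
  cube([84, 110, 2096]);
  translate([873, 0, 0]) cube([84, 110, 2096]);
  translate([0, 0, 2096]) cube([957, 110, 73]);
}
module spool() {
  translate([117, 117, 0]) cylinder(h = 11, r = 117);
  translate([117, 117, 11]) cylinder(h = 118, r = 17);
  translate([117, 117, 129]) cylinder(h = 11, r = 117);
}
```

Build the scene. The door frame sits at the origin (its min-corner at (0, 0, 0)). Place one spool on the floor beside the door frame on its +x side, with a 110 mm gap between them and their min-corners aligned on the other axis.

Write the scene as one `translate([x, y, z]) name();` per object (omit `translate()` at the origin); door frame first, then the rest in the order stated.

door_frame();
translate([1067, 0, 0]) spool();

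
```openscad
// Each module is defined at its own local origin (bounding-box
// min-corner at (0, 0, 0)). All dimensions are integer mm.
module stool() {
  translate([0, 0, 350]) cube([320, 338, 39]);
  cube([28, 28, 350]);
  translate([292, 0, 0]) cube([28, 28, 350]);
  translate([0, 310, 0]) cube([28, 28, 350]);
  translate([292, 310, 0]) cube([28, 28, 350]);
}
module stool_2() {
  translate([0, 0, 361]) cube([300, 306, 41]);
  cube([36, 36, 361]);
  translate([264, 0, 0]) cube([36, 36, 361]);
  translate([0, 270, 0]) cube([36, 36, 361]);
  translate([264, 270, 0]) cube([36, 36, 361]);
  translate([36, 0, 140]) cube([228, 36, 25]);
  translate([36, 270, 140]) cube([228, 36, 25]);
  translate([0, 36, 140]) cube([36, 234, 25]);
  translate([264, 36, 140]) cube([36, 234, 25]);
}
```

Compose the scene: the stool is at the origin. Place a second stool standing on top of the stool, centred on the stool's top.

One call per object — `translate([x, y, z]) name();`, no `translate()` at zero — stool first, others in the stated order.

stool();
translate([10, 16, 389]) stool_2();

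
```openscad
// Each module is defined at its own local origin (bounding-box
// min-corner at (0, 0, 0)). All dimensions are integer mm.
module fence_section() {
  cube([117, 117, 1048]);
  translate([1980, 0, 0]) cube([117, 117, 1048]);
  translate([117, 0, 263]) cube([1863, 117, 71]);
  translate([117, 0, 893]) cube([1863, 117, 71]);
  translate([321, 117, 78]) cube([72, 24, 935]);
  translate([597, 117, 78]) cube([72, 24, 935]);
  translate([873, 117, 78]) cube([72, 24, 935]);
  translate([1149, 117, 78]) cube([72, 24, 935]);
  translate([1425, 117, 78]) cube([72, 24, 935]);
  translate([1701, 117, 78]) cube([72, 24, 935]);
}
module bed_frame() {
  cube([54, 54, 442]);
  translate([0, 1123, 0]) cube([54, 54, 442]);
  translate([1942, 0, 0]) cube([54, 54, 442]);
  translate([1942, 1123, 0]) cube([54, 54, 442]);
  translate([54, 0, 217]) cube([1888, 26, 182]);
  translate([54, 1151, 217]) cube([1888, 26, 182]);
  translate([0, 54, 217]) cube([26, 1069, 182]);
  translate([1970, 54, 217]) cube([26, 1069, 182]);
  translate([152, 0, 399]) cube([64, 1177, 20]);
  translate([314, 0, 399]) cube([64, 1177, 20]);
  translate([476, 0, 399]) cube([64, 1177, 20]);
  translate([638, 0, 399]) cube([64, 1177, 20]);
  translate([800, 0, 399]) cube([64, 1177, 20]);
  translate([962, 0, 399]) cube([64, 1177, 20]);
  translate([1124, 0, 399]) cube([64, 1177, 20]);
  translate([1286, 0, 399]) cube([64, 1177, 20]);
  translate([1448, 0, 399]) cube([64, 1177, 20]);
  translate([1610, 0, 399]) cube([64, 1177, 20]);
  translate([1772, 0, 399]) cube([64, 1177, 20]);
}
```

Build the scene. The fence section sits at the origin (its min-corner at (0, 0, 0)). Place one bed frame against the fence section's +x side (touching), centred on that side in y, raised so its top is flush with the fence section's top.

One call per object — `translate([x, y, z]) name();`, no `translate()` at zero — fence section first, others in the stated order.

fence_section();
translate([2097, -518, 606]) bed_frame();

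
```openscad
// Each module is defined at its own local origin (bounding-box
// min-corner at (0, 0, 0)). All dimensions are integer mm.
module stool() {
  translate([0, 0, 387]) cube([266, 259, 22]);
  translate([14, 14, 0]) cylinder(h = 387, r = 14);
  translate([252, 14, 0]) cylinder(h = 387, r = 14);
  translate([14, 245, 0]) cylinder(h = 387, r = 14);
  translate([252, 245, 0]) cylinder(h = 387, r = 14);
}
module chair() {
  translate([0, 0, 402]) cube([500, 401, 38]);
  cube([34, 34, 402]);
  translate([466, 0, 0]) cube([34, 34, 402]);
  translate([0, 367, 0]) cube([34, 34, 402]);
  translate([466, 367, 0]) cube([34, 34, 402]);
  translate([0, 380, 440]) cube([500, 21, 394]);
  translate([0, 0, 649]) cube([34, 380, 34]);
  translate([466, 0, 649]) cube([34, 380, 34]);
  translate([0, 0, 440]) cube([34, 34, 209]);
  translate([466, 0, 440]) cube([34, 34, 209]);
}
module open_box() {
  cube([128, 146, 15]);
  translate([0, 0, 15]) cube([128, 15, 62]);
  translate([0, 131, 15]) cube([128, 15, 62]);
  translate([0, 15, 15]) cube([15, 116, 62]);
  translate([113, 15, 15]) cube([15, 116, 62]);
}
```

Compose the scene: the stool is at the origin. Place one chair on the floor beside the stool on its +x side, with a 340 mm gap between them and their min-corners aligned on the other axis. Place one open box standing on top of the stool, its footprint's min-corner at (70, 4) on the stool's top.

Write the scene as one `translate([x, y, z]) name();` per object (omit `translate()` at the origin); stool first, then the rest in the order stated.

stool();
translate([606, 0, 0]) chair();
translate([70, 4, 409]) open_box();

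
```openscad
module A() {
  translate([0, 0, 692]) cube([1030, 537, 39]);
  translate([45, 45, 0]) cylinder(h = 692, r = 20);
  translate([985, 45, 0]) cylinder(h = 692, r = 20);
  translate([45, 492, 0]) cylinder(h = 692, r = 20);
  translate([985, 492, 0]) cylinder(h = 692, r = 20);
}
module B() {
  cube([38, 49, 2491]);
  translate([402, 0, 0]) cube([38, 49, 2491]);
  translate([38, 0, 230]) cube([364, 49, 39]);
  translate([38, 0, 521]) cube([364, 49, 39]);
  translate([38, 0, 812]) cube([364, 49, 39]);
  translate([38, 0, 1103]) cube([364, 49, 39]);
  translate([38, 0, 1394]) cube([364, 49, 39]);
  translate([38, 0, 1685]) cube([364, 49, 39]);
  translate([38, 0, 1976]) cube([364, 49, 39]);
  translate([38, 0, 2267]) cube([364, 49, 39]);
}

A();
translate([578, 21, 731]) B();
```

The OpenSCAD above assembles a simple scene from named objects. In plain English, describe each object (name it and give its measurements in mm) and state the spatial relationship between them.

A is a table: top 1030 mm (x) × 537 mm (y), 39 mm thick, upper face at z = 731 mm, on four round legs of 40 mm diameter, each leg's bounding box inset 25 mm from the nearest pair of top edges, running from z = 0 to the bottom of the top.

B is a straight ladder. Two 38×49 mm vertical rails, 2491 mm tall, stand 440 mm apart (outside-to-outside) with their front faces coplanar on the −y side. 8 rungs, each 49 mm deep and 39 mm tall, span between the inner faces of the rails, front faces flush with the rails. The lowest rung's underside is at z = 230 mm and rungs are spaced 291 mm apart (underside to underside).

The ladder is on top of the table.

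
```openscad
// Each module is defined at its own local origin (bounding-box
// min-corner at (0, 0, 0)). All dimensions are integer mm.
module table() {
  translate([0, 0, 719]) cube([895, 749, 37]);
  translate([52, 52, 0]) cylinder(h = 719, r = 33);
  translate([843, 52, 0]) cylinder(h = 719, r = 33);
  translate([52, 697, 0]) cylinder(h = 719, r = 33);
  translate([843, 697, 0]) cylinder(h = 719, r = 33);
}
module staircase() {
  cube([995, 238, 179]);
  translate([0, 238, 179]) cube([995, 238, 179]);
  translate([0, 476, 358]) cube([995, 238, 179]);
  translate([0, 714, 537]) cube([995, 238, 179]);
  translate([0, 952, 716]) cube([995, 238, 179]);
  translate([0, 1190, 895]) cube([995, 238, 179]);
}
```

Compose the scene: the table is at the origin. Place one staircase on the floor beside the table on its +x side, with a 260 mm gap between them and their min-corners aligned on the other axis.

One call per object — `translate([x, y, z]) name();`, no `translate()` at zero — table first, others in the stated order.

table();
translate([1155, 0, 0]) staircase();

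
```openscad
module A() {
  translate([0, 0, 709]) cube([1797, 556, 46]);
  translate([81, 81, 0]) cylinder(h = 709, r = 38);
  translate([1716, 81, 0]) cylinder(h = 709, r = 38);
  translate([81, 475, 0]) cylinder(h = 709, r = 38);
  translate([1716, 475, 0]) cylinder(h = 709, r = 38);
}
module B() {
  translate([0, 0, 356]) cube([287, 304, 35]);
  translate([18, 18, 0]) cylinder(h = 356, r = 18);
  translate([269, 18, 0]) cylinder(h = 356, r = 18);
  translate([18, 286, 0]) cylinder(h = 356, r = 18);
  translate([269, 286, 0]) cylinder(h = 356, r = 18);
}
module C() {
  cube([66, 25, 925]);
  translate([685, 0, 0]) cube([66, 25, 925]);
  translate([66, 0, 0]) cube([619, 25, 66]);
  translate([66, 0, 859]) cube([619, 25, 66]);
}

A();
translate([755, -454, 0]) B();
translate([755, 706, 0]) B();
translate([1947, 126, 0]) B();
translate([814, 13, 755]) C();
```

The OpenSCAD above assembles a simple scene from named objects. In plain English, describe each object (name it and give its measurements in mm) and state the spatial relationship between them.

A is a table: top 1797 mm (x) × 556 mm (y), 46 mm thick, upper face at z = 755 mm, on four round legs of 76 mm diameter, each leg's bounding box inset 43 mm from the nearest pair of top edges, running from z = 0 to the bottom of the top.

B is a simple wooden stool: a rectangular seat 287 mm (x) by 304 mm (y), 35 mm thick, top face at z = 391 mm, on four round legs, each 36 mm in diameter. The legs rest on z = 0, each leg's axis is inset half a diameter from the nearest pair of seat edges (so the leg's bounding box is flush with the corner).

C is a rectangular picture frame lying in the x–z plane (depth along y). The opening is 619 mm wide (x) by 793 mm tall (z), surrounded by a border 66 mm wide on all four sides. The frame is 25 mm deep and is made of two full-height vertical stiles with two horizontal rails fitted between them.

Three stools sit around the table at the −y, +y, +x sides. The picture frame is on top of the table.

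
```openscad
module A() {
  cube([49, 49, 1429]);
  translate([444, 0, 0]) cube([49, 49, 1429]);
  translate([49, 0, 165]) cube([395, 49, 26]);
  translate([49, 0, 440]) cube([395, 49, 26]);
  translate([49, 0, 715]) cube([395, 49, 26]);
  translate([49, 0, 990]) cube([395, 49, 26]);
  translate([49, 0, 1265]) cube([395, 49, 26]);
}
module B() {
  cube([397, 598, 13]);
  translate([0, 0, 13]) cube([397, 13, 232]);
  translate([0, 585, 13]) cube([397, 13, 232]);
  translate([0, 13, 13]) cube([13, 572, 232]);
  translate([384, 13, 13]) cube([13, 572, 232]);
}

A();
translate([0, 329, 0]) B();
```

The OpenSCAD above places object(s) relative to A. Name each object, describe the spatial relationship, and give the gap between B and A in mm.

The open box's nearest face is 280 mm from the ladder's +y face.

A is a ladder. B is an open box. The open box is on the floor beside the ladder on its +y side. The gap between the open box and the ladder is 280 mm.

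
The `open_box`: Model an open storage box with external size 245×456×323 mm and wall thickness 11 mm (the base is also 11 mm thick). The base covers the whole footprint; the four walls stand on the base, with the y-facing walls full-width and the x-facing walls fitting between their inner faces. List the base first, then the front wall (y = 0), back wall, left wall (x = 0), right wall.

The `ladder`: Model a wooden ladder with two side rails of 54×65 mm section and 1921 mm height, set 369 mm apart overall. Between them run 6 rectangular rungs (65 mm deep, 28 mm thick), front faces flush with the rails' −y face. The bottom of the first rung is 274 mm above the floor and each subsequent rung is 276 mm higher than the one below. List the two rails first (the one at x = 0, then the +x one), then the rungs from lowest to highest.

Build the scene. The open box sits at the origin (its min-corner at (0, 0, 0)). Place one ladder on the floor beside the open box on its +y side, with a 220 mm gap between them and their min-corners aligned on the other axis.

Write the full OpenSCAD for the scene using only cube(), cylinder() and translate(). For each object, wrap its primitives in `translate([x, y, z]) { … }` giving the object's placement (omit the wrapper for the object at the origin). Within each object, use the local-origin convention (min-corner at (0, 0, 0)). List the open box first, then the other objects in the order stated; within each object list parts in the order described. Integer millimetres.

cube([245, 456, 11]);
translate([0, 0, 11]) cube([245, 11, 312]);
translate([0, 445, 11]) cube([245, 11, 312]);
translate([0, 11, 11]) cube([11, 434, 312]);
translate([234, 11, 11]) cube([11, 434, 312]);
translate([0, 676, 0]) {
  cube([54, 65, 1921]);
  translate([315, 0, 0]) cube([54, 65, 1921]);
  translate([54, 0, 274]) cube([261, 65, 28]);
  translate([54, 0, 550]) cube([261, 65, 28]);
  translate([54, 0, 826]) cube([261, 65, 28]);
  translate([54, 0, 1102]) cube([261, 65, 28]);
  translate([54, 0, 1378]) cube([261, 65, 28]);
  translate([54, 0, 1654]) cube([261, 65, 28]);
}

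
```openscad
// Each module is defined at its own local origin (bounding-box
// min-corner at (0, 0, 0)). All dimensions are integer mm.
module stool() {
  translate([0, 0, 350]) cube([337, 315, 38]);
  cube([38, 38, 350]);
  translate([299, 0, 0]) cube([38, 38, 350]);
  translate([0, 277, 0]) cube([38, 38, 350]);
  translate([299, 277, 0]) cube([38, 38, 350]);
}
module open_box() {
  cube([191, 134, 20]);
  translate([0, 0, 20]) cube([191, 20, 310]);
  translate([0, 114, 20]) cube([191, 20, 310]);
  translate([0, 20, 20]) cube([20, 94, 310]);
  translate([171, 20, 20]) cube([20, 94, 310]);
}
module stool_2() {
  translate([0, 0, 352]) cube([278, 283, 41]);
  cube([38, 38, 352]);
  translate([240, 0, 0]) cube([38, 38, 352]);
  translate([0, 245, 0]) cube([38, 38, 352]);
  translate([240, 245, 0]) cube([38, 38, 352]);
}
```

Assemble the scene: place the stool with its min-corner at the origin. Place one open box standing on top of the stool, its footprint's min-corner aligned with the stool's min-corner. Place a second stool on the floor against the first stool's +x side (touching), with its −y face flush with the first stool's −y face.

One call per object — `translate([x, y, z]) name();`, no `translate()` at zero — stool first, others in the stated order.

stool();
translate([0, 0, 388]) open_box();
translate([337, 0, 0]) stool_2();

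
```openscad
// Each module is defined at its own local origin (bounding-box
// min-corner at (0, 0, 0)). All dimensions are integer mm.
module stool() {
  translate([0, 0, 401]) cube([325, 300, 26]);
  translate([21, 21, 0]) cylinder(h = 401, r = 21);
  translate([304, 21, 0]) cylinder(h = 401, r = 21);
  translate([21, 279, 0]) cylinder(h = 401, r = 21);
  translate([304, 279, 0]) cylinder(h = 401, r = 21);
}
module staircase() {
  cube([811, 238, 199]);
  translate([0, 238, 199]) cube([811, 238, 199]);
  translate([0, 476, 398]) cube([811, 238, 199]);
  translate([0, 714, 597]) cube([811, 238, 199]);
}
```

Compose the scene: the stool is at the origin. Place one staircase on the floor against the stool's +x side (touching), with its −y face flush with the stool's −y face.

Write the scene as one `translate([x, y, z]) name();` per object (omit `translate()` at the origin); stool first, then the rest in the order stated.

stool();
translate([325, 0, 0]) staircase();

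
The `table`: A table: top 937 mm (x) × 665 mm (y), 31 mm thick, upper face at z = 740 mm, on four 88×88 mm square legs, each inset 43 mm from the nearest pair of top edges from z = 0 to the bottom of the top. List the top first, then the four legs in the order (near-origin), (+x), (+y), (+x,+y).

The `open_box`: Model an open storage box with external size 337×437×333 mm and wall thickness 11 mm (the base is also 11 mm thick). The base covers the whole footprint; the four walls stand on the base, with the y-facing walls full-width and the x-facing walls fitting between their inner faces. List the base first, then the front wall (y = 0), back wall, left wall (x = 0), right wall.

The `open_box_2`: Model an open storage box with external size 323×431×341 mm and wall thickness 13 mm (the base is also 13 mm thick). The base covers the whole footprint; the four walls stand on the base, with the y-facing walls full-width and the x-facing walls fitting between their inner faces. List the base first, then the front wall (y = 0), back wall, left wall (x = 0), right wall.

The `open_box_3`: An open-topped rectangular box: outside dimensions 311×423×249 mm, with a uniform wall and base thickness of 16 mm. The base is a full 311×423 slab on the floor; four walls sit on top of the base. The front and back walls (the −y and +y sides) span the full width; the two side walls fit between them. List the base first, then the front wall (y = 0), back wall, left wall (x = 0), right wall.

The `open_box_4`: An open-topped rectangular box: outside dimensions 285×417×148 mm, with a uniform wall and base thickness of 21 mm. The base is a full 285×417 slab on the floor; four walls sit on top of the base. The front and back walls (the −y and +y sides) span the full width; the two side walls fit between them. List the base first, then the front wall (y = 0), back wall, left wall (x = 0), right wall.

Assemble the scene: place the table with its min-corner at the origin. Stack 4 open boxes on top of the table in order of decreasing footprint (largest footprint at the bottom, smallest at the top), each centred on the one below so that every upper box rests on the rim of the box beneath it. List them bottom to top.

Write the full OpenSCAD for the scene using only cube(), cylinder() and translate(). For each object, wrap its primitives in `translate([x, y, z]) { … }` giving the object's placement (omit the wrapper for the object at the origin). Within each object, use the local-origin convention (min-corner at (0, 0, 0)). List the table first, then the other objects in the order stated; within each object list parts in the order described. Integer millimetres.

translate([0, 0, 709]) cube([937, 665, 31]);
translate([43, 43, 0]) cube([88, 88, 709]);
translate([806, 43, 0]) cube([88, 88, 709]);
translate([43, 534, 0]) cube([88, 88, 709]);
translate([806, 534, 0]) cube([88, 88, 709]);
translate([300, 114, 740]) {
  cube([337, 437, 11]);
  translate([0, 0, 11]) cube([337, 11, 322]);
  translate([0, 426, 11]) cube([337, 11, 322]);
  translate([0, 11, 11]) cube([11, 415, 322]);
  translate([326, 11, 11]) cube([11, 415, 322]);
}
translate([307, 117, 1073]) {
  cube([323, 431, 13]);
  translate([0, 0, 13]) cube([323, 13, 328]);
  translate([0, 418, 13]) cube([323, 13, 328]);
  translate([0, 13, 13]) cube([13, 405, 328]);
  translate([310, 13, 13]) cube([13, 405, 328]);
}
translate([313, 121, 1414]) {
  cube([311, 423, 16]);
  translate([0, 0, 16]) cube([311, 16, 233]);
  translate([0, 407, 16]) cube([311, 16, 233]);
  translate([0, 16, 16]) cube([16, 391, 233]);
  translate([295, 16, 16]) cube([16, 391, 233]);
}
translate([326, 124, 1663]) {
  cube([285, 417, 21]);
  translate([0, 0, 21]) cube([285, 21, 127]);
  translate([0, 396, 21]) cube([285, 21, 127]);
  translate([0, 21, 21]) cube([21, 375, 127]);
  translate([264, 21, 21]) cube([21, 375, 127]);
}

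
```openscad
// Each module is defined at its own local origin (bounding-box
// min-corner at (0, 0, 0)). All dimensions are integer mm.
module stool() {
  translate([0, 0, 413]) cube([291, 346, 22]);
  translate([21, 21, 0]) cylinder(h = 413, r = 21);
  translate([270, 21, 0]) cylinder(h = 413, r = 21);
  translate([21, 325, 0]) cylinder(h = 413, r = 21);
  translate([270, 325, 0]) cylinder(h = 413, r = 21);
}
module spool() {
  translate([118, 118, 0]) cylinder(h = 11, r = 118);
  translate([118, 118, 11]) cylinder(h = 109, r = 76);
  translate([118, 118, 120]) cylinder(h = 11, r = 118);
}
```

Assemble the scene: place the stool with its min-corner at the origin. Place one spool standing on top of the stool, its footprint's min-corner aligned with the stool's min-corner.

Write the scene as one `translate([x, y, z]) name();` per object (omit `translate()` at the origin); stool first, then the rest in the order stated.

stool();
translate([0, 0, 435]) spool();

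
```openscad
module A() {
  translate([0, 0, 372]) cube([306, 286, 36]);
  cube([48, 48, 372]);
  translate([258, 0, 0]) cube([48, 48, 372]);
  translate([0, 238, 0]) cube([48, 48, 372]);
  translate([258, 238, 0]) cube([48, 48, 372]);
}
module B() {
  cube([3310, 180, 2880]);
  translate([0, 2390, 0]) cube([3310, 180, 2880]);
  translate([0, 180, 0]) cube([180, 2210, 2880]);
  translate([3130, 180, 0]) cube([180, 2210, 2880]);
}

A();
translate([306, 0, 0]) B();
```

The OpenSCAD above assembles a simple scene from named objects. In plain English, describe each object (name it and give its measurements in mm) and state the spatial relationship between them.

A is a four-legged stool. The seat is 306×286 mm, 36 mm thick, top at z = 408 mm. It stands on four square legs, each 48×48 mm in cross-section, from z = 0 to the seat underside, each flush with a corner of the seat.

B is the wall frame of a small rectangular building: four walls, each 2880 mm tall and 180 mm thick, enclosing a footprint 3310 mm (x) by 2570 mm (y) outside-to-outside, with no floor or roof. The front and back walls (the −y and +y sides) span the full width; the two side walls fit between them.

The house frame is against the stool's +x side, with their −y faces flush.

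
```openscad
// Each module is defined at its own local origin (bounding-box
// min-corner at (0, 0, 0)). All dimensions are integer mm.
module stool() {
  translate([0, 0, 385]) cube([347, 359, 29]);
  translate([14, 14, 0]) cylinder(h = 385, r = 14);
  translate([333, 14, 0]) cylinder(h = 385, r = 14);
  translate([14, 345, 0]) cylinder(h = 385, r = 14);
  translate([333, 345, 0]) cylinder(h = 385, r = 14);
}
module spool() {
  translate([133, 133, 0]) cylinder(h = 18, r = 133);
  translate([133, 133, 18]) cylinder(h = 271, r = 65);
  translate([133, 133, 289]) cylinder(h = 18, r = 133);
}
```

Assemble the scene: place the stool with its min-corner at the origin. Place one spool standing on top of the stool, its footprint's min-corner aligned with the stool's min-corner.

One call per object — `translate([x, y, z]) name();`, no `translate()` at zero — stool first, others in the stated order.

stool();
translate([0, 0, 414]) spool();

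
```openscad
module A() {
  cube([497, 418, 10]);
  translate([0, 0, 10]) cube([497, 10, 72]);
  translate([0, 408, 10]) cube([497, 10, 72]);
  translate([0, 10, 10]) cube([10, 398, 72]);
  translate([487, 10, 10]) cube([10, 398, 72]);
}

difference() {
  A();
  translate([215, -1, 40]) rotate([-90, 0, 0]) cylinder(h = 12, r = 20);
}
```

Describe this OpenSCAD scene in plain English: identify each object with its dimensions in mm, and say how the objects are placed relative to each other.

A is an open-topped rectangular box: outside dimensions 497×418×82 mm, with a uniform wall and base thickness of 10 mm. The base is a full 497×418 slab on the floor; four walls sit on top of the base. The front and back walls (the −y and +y sides) span the full width; the two side walls fit between them.

The open box has a circular hole of radius 20 mm through its front wall, centred at (x = 215, z = 40).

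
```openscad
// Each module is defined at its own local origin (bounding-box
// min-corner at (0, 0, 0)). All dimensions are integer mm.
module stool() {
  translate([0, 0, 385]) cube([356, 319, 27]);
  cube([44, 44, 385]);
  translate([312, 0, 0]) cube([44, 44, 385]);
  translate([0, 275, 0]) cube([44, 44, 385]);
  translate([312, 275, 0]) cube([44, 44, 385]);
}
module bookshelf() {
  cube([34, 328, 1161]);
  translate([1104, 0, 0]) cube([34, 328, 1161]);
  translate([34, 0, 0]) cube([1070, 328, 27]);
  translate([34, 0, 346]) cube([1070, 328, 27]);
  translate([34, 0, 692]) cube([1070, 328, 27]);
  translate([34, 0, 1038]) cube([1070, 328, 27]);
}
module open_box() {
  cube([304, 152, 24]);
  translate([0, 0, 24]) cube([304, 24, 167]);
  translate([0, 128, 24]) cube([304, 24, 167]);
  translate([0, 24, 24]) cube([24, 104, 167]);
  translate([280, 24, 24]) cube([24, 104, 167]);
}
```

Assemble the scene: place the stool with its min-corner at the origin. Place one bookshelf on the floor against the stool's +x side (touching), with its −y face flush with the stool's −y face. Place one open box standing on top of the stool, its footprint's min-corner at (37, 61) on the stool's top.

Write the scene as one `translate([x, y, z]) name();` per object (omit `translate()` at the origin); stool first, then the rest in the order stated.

stool();
translate([356, 0, 0]) bookshelf();
translate([37, 61, 412]) open_box();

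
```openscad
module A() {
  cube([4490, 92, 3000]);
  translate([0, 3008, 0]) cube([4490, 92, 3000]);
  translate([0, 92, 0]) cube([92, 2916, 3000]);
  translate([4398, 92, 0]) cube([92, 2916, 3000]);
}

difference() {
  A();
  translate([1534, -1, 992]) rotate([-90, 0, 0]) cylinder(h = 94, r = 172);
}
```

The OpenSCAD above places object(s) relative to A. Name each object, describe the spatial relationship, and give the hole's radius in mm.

The subtracted cylinder has r = 172 mm.

A is a house frame. The house frame has a circular hole through its front wall. The hole's radius is 172 mm.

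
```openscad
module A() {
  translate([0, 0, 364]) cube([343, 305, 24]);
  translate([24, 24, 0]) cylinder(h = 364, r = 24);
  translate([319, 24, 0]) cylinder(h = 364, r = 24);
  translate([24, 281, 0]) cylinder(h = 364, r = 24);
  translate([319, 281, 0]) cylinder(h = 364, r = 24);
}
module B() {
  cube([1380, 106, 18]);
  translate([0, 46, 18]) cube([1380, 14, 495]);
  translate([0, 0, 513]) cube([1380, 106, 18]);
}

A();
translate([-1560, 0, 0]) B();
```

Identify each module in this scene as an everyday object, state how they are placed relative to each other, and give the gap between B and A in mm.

The I-beam's nearest face is 180 mm from the stool's −x face.

A is a stool. B is an I-beam. The I-beam is on the floor beside the stool on its −x side. The gap between the I-beam and the stool is 180 mm.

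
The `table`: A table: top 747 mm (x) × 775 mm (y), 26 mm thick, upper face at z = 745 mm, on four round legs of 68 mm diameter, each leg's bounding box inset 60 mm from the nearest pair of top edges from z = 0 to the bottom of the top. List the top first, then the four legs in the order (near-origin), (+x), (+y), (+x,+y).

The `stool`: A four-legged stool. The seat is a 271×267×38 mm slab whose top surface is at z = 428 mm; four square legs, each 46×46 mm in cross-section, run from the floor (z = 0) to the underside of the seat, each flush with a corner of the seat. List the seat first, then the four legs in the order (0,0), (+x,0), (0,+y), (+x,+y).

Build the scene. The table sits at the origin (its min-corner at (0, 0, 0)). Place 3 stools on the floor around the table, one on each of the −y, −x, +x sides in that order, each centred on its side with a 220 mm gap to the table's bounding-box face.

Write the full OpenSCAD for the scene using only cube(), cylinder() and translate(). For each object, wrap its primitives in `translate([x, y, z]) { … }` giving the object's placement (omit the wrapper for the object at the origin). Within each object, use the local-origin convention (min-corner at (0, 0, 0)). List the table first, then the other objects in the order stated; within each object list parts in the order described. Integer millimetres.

translate([0, 0, 719]) cube([747, 775, 26]);
translate([94, 94, 0]) cylinder(h = 719, r = 34);
translate([653, 94, 0]) cylinder(h = 719, r = 34);
translate([94, 681, 0]) cylinder(h = 719, r = 34);
translate([653, 681, 0]) cylinder(h = 719, r = 34);
translate([238, -487, 0]) {
  translate([0, 0, 390]) cube([271, 267, 38]);
  cube([46, 46, 390]);
  translate([225, 0, 0]) cube([46, 46, 390]);
  translate([0, 221, 0]) cube([46, 46, 390]);
  translate([225, 221, 0]) cube([46, 46, 390]);
}
translate([-491, 254, 0]) {
  translate([0, 0, 390]) cube([271, 267, 38]);
  cube([46, 46, 390]);
  translate([225, 0, 0]) cube([46, 46, 390]);
  translate([0, 221, 0]) cube([46, 46, 390]);
  translate([225, 221, 0]) cube([46, 46, 390]);
}
translate([967, 254, 0]) {
  translate([0, 0, 390]) cube([271, 267, 38]);
  cube([46, 46, 390]);
  translate([225, 0, 0]) cube([46, 46, 390]);
  translate([0, 221, 0]) cube([46, 46, 390]);
  translate([225, 221, 0]) cube([46, 46, 390]);
}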